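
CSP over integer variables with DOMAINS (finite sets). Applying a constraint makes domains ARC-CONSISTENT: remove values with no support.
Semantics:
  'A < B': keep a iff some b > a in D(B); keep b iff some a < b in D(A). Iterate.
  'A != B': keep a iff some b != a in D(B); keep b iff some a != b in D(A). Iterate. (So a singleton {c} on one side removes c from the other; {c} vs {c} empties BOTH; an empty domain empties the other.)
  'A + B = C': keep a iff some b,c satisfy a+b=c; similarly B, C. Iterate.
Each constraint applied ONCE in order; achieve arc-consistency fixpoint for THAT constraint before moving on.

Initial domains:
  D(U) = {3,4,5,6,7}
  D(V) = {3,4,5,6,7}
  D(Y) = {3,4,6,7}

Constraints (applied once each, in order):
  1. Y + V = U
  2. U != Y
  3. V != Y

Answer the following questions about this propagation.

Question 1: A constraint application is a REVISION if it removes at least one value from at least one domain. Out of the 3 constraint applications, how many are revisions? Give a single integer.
Constraint 1 (Y + V = U) on D(Y)={3,4,6,7} D(V)={3,4,5,6,7} D(U)={3,4,5,6,7}: Y {3,4,6,7}->{3,4}; V {3,4,5,6,7}->{3,4}; U {3,4,5,6,7}->{6,7} => REVISION
Constraint 2 (U != Y) on D(U)={6,7} D(Y)={3,4}: no change => not a revision
Constraint 3 (V != Y) on D(V)={3,4} D(Y)={3,4}: no change => not a revision
Total revisions = 1

Answer: 1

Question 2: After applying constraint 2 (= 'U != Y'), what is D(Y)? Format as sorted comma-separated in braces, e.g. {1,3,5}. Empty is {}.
Answer: {3,4}

Derivation:
Constraint 1 (Y + V = U) on D(Y)={3,4,6,7} D(V)={3,4,5,6,7} D(U)={3,4,5,6,7}: Y {3,4,6,7}->{3,4}; V {3,4,5,6,7}->{3,4}; U {3,4,5,6,7}->{6,7}
Constraint 2 (U != Y) on D(U)={6,7} D(Y)={3,4}: no change
So after constraint 2: D(Y) = {3,4}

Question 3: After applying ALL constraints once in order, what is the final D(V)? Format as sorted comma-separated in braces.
Constraint 1 (Y + V = U) on D(Y)={3,4,6,7} D(V)={3,4,5,6,7} D(U)={3,4,5,6,7}: Y {3,4,6,7}->{3,4}; V {3,4,5,6,7}->{3,4}; U {3,4,5,6,7}->{6,7}
Constraint 2 (U != Y) on D(U)={6,7} D(Y)={3,4}: no change
Constraint 3 (V != Y) on D(V)={3,4} D(Y)={3,4}: no change
So after all 3 constraints: D(V) = {3,4}

Answer: {3,4}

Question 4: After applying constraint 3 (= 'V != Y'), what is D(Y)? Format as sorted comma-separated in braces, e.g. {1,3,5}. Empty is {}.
Constraint 1 (Y + V = U) on D(Y)={3,4,6,7} D(V)={3,4,5,6,7} D(U)={3,4,5,6,7}: Y {3,4,6,7}->{3,4}; V {3,4,5,6,7}->{3,4}; U {3,4,5,6,7}->{6,7}
Constraint 2 (U != Y) on D(U)={6,7} D(Y)={3,4}: no change
Constraint 3 (V != Y) on D(V)={3,4} D(Y)={3,4}: no change
So after constraint 3: D(Y) = {3,4}

Answer: {3,4}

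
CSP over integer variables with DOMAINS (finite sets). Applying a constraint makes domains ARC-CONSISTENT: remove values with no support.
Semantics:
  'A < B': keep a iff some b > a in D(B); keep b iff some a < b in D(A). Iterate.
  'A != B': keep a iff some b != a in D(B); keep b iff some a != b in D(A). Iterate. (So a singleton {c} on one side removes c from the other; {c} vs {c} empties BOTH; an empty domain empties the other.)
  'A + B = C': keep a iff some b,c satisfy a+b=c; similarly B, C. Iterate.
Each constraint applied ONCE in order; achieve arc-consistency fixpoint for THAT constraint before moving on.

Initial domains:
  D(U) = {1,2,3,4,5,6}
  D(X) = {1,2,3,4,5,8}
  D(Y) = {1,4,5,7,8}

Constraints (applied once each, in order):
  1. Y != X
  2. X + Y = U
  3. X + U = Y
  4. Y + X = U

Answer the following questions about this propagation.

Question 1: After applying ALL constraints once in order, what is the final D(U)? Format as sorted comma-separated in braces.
Constraint 1 (Y != X) on D(Y)={1,4,5,7,8} D(X)={1,2,3,4,5,8}: no change
Constraint 2 (X + Y = U) on D(X)={1,2,3,4,5,8} D(Y)={1,4,5,7,8} D(U)={1,2,3,4,5,6}: X {1,2,3,4,5,8}->{1,2,3,4,5}; Y {1,4,5,7,8}->{1,4,5}; U {1,2,3,4,5,6}->{2,3,4,5,6}
Constraint 3 (X + U = Y) on D(X)={1,2,3,4,5} D(U)={2,3,4,5,6} D(Y)={1,4,5}: X {1,2,3,4,5}->{1,2,3}; U {2,3,4,5,6}->{2,3,4}; Y {1,4,5}->{4,5}
Constraint 4 (Y + X = U) on D(Y)={4,5} D(X)={1,2,3} D(U)={2,3,4}: Y {4,5}->{}; X {1,2,3}->{}; U {2,3,4}->{}
So after all 4 constraints: D(U) = {}

Answer: {}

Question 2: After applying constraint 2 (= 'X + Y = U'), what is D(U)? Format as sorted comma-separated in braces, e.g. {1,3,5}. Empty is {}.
Answer: {2,3,4,5,6}

Derivation:
Constraint 1 (Y != X) on D(Y)={1,4,5,7,8} D(X)={1,2,3,4,5,8}: no change
Constraint 2 (X + Y = U) on D(X)={1,2,3,4,5,8} D(Y)={1,4,5,7,8} D(U)={1,2,3,4,5,6}: X {1,2,3,4,5,8}->{1,2,3,4,5}; Y {1,4,5,7,8}->{1,4,5}; U {1,2,3,4,5,6}->{2,3,4,5,6}
So after constraint 2: D(U) = {2,3,4,5,6}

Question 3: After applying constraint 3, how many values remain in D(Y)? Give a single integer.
Answer: 2

Derivation:
Constraint 1 (Y != X) on D(Y)={1,4,5,7,8} D(X)={1,2,3,4,5,8}: no change
Constraint 2 (X + Y = U) on D(X)={1,2,3,4,5,8} D(Y)={1,4,5,7,8} D(U)={1,2,3,4,5,6}: X {1,2,3,4,5,8}->{1,2,3,4,5}; Y {1,4,5,7,8}->{1,4,5}; U {1,2,3,4,5,6}->{2,3,4,5,6}
Constraint 3 (X + U = Y) on D(X)={1,2,3,4,5} D(U)={2,3,4,5,6} D(Y)={1,4,5}: X {1,2,3,4,5}->{1,2,3}; U {2,3,4,5,6}->{2,3,4}; Y {1,4,5}->{4,5}
So after constraint 3: D(Y)={4,5}, size = 2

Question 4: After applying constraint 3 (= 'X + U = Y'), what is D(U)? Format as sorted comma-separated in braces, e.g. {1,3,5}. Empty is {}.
Constraint 1 (Y != X) on D(Y)={1,4,5,7,8} D(X)={1,2,3,4,5,8}: no change
Constraint 2 (X + Y = U) on D(X)={1,2,3,4,5,8} D(Y)={1,4,5,7,8} D(U)={1,2,3,4,5,6}: X {1,2,3,4,5,8}->{1,2,3,4,5}; Y {1,4,5,7,8}->{1,4,5}; U {1,2,3,4,5,6}->{2,3,4,5,6}
Constraint 3 (X + U = Y) on D(X)={1,2,3,4,5} D(U)={2,3,4,5,6} D(Y)={1,4,5}: X {1,2,3,4,5}->{1,2,3}; U {2,3,4,5,6}->{2,3,4}; Y {1,4,5}->{4,5}
So after constraint 3: D(U) = {2,3,4}

Answer: {2,3,4}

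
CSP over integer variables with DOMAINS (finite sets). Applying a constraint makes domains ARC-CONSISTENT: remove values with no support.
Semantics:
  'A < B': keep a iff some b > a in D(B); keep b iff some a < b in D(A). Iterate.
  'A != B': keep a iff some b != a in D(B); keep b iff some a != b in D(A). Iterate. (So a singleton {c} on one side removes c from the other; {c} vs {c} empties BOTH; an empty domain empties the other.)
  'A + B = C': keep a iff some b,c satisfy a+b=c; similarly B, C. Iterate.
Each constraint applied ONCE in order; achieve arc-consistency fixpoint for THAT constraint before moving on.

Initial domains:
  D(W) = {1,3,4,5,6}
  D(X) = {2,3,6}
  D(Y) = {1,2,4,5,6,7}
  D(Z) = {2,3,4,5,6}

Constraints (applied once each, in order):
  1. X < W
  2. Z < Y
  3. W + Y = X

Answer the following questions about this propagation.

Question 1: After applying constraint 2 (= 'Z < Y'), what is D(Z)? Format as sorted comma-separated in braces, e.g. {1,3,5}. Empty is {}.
Constraint 1 (X < W) on D(X)={2,3,6} D(W)={1,3,4,5,6}: X {2,3,6}->{2,3}; W {1,3,4,5,6}->{3,4,5,6}
Constraint 2 (Z < Y) on D(Z)={2,3,4,5,6} D(Y)={1,2,4,5,6,7}: Y {1,2,4,5,6,7}->{4,5,6,7}
So after constraint 2: D(Z) = {2,3,4,5,6}

Answer: {2,3,4,5,6}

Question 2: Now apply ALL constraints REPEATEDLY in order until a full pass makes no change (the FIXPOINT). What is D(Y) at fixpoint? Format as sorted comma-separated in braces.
pass 0 (initial): D(Y)={1,2,4,5,6,7}
pass 1: W {1,3,4,5,6}->{}; X {2,3,6}->{}; Y {1,2,4,5,6,7}->{}
pass 2: Z {2,3,4,5,6}->{}
pass 3: no change
Fixpoint after 3 passes: D(Y) = {}

Answer: {}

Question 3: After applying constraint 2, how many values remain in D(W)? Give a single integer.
Answer: 4

Derivation:
Constraint 1 (X < W) on D(X)={2,3,6} D(W)={1,3,4,5,6}: X {2,3,6}->{2,3}; W {1,3,4,5,6}->{3,4,5,6}
Constraint 2 (Z < Y) on D(Z)={2,3,4,5,6} D(Y)={1,2,4,5,6,7}: Y {1,2,4,5,6,7}->{4,5,6,7}
So after constraint 2: D(W)={3,4,5,6}, size = 4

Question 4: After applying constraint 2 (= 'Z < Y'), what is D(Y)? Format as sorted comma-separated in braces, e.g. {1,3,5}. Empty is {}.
Constraint 1 (X < W) on D(X)={2,3,6} D(W)={1,3,4,5,6}: X {2,3,6}->{2,3}; W {1,3,4,5,6}->{3,4,5,6}
Constraint 2 (Z < Y) on D(Z)={2,3,4,5,6} D(Y)={1,2,4,5,6,7}: Y {1,2,4,5,6,7}->{4,5,6,7}
So after constraint 2: D(Y) = {4,5,6,7}

Answer: {4,5,6,7}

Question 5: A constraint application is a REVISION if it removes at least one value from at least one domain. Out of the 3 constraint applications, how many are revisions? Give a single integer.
Constraint 1 (X < W) on D(X)={2,3,6} D(W)={1,3,4,5,6}: X {2,3,6}->{2,3}; W {1,3,4,5,6}->{3,4,5,6} => REVISION
Constraint 2 (Z < Y) on D(Z)={2,3,4,5,6} D(Y)={1,2,4,5,6,7}: Y {1,2,4,5,6,7}->{4,5,6,7} => REVISION
Constraint 3 (W + Y = X) on D(W)={3,4,5,6} D(Y)={4,5,6,7} D(X)={2,3}: W {3,4,5,6}->{}; Y {4,5,6,7}->{}; X {2,3}->{} => REVISION
Total revisions = 3

Answer: 3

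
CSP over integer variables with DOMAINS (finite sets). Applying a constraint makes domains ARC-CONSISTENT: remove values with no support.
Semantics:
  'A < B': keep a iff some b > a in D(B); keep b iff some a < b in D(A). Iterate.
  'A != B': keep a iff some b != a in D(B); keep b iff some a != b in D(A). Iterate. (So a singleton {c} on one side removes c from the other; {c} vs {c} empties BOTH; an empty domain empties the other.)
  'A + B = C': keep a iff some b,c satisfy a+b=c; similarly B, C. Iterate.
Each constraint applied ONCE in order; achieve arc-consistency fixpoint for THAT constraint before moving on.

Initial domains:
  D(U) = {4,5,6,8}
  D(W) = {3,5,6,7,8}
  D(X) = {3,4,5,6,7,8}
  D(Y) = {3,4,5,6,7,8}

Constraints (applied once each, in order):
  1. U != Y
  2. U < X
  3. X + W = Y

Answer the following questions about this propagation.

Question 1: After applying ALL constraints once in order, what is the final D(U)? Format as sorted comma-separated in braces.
Answer: {4,5,6}

Derivation:
Constraint 1 (U != Y) on D(U)={4,5,6,8} D(Y)={3,4,5,6,7,8}: no change
Constraint 2 (U < X) on D(U)={4,5,6,8} D(X)={3,4,5,6,7,8}: U {4,5,6,8}->{4,5,6}; X {3,4,5,6,7,8}->{5,6,7,8}
Constraint 3 (X + W = Y) on D(X)={5,6,7,8} D(W)={3,5,6,7,8} D(Y)={3,4,5,6,7,8}: X {5,6,7,8}->{5}; W {3,5,6,7,8}->{3}; Y {3,4,5,6,7,8}->{8}
So after all 3 constraints: D(U) = {4,5,6}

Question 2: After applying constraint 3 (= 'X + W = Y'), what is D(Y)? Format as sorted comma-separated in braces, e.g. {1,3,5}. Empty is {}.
Constraint 1 (U != Y) on D(U)={4,5,6,8} D(Y)={3,4,5,6,7,8}: no change
Constraint 2 (U < X) on D(U)={4,5,6,8} D(X)={3,4,5,6,7,8}: U {4,5,6,8}->{4,5,6}; X {3,4,5,6,7,8}->{5,6,7,8}
Constraint 3 (X + W = Y) on D(X)={5,6,7,8} D(W)={3,5,6,7,8} D(Y)={3,4,5,6,7,8}: X {5,6,7,8}->{5}; W {3,5,6,7,8}->{3}; Y {3,4,5,6,7,8}->{8}
So after constraint 3: D(Y) = {8}

Answer: {8}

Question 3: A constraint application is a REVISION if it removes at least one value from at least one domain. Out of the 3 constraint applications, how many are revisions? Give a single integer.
Answer: 2

Derivation:
Constraint 1 (U != Y) on D(U)={4,5,6,8} D(Y)={3,4,5,6,7,8}: no change => not a revision
Constraint 2 (U < X) on D(U)={4,5,6,8} D(X)={3,4,5,6,7,8}: U {4,5,6,8}->{4,5,6}; X {3,4,5,6,7,8}->{5,6,7,8} => REVISION
Constraint 3 (X + W = Y) on D(X)={5,6,7,8} D(W)={3,5,6,7,8} D(Y)={3,4,5,6,7,8}: X {5,6,7,8}->{5}; W {3,5,6,7,8}->{3}; Y {3,4,5,6,7,8}->{8} => REVISION
Total revisions = 2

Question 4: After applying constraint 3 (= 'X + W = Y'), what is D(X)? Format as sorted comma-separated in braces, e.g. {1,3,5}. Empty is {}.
Answer: {5}

Derivation:
Constraint 1 (U != Y) on D(U)={4,5,6,8} D(Y)={3,4,5,6,7,8}: no change
Constraint 2 (U < X) on D(U)={4,5,6,8} D(X)={3,4,5,6,7,8}: U {4,5,6,8}->{4,5,6}; X {3,4,5,6,7,8}->{5,6,7,8}
Constraint 3 (X + W = Y) on D(X)={5,6,7,8} D(W)={3,5,6,7,8} D(Y)={3,4,5,6,7,8}: X {5,6,7,8}->{5}; W {3,5,6,7,8}->{3}; Y {3,4,5,6,7,8}->{8}
So after constraint 3: D(X) = {5}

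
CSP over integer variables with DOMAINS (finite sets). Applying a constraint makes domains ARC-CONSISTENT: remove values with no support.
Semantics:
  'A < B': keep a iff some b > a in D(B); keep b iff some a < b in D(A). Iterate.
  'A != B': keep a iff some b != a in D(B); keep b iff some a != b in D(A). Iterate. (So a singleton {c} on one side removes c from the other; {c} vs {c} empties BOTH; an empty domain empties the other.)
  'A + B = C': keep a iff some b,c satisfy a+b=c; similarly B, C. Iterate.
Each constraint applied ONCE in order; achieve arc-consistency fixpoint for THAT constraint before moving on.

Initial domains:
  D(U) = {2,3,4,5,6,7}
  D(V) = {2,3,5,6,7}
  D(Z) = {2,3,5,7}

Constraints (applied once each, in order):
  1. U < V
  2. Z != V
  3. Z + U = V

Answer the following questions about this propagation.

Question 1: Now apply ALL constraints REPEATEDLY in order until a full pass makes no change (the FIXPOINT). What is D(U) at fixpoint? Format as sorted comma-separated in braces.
pass 0 (initial): D(U)={2,3,4,5,6,7}
pass 1: U {2,3,4,5,6,7}->{2,3,4,5}; V {2,3,5,6,7}->{5,6,7}; Z {2,3,5,7}->{2,3,5}
pass 2: no change
Fixpoint after 2 passes: D(U) = {2,3,4,5}

Answer: {2,3,4,5}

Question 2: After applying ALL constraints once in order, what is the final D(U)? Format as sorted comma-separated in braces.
Constraint 1 (U < V) on D(U)={2,3,4,5,6,7} D(V)={2,3,5,6,7}: U {2,3,4,5,6,7}->{2,3,4,5,6}; V {2,3,5,6,7}->{3,5,6,7}
Constraint 2 (Z != V) on D(Z)={2,3,5,7} D(V)={3,5,6,7}: no change
Constraint 3 (Z + U = V) on D(Z)={2,3,5,7} D(U)={2,3,4,5,6} D(V)={3,5,6,7}: Z {2,3,5,7}->{2,3,5}; U {2,3,4,5,6}->{2,3,4,5}; V {3,5,6,7}->{5,6,7}
So after all 3 constraints: D(U) = {2,3,4,5}

Answer: {2,3,4,5}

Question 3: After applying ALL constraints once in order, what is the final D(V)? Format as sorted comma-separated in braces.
Constraint 1 (U < V) on D(U)={2,3,4,5,6,7} D(V)={2,3,5,6,7}: U {2,3,4,5,6,7}->{2,3,4,5,6}; V {2,3,5,6,7}->{3,5,6,7}
Constraint 2 (Z != V) on D(Z)={2,3,5,7} D(V)={3,5,6,7}: no change
Constraint 3 (Z + U = V) on D(Z)={2,3,5,7} D(U)={2,3,4,5,6} D(V)={3,5,6,7}: Z {2,3,5,7}->{2,3,5}; U {2,3,4,5,6}->{2,3,4,5}; V {3,5,6,7}->{5,6,7}
So after all 3 constraints: D(V) = {5,6,7}

Answer: {5,6,7}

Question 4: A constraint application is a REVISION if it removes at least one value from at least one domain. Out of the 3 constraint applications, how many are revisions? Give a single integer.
Constraint 1 (U < V) on D(U)={2,3,4,5,6,7} D(V)={2,3,5,6,7}: U {2,3,4,5,6,7}->{2,3,4,5,6}; V {2,3,5,6,7}->{3,5,6,7} => REVISION
Constraint 2 (Z != V) on D(Z)={2,3,5,7} D(V)={3,5,6,7}: no change => not a revision
Constraint 3 (Z + U = V) on D(Z)={2,3,5,7} D(U)={2,3,4,5,6} D(V)={3,5,6,7}: Z {2,3,5,7}->{2,3,5}; U {2,3,4,5,6}->{2,3,4,5}; V {3,5,6,7}->{5,6,7} => REVISION
Total revisions = 2

Answer: 2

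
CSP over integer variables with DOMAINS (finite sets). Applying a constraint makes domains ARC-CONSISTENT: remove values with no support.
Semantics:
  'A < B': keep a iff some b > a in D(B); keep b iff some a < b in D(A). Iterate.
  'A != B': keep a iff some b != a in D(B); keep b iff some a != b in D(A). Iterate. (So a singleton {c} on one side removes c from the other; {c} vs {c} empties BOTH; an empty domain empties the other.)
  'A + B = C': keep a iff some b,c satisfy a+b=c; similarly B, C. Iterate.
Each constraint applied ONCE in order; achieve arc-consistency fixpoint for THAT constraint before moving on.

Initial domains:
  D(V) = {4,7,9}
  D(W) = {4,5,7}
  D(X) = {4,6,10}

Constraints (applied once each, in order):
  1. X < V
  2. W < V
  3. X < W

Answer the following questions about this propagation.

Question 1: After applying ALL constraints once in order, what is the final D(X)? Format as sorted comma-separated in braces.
Constraint 1 (X < V) on D(X)={4,6,10} D(V)={4,7,9}: X {4,6,10}->{4,6}; V {4,7,9}->{7,9}
Constraint 2 (W < V) on D(W)={4,5,7} D(V)={7,9}: no change
Constraint 3 (X < W) on D(X)={4,6} D(W)={4,5,7}: W {4,5,7}->{5,7}
So after all 3 constraints: D(X) = {4,6}

Answer: {4,6}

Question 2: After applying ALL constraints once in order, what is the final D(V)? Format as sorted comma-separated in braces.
Answer: {7,9}

Derivation:
Constraint 1 (X < V) on D(X)={4,6,10} D(V)={4,7,9}: X {4,6,10}->{4,6}; V {4,7,9}->{7,9}
Constraint 2 (W < V) on D(W)={4,5,7} D(V)={7,9}: no change
Constraint 3 (X < W) on D(X)={4,6} D(W)={4,5,7}: W {4,5,7}->{5,7}
So after all 3 constraints: D(V) = {7,9}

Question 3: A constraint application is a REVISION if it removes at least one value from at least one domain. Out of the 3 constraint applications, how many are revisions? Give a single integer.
Answer: 2

Derivation:
Constraint 1 (X < V) on D(X)={4,6,10} D(V)={4,7,9}: X {4,6,10}->{4,6}; V {4,7,9}->{7,9} => REVISION
Constraint 2 (W < V) on D(W)={4,5,7} D(V)={7,9}: no change => not a revision
Constraint 3 (X < W) on D(X)={4,6} D(W)={4,5,7}: W {4,5,7}->{5,7} => REVISION
Total revisions = 2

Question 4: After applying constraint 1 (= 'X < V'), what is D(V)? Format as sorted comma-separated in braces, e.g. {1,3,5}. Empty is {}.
Constraint 1 (X < V) on D(X)={4,6,10} D(V)={4,7,9}: X {4,6,10}->{4,6}; V {4,7,9}->{7,9}
So after constraint 1: D(V) = {7,9}

Answer: {7,9}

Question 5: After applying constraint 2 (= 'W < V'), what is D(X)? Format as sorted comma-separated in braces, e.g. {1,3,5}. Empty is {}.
Constraint 1 (X < V) on D(X)={4,6,10} D(V)={4,7,9}: X {4,6,10}->{4,6}; V {4,7,9}->{7,9}
Constraint 2 (W < V) on D(W)={4,5,7} D(V)={7,9}: no change
So after constraint 2: D(X) = {4,6}

Answer: {4,6}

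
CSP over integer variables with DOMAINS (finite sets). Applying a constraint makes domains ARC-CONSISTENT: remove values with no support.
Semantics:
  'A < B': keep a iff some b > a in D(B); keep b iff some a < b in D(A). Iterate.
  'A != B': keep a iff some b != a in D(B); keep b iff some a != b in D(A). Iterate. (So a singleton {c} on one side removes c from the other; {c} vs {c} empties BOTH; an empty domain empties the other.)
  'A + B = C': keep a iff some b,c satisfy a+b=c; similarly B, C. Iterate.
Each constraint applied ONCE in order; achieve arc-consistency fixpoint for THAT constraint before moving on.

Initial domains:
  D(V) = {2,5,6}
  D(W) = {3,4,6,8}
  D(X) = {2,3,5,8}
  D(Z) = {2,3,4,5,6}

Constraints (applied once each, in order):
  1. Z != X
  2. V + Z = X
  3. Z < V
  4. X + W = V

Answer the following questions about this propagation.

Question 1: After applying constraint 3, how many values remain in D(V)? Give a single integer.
Constraint 1 (Z != X) on D(Z)={2,3,4,5,6} D(X)={2,3,5,8}: no change
Constraint 2 (V + Z = X) on D(V)={2,5,6} D(Z)={2,3,4,5,6} D(X)={2,3,5,8}: Z {2,3,4,5,6}->{2,3,6}; X {2,3,5,8}->{5,8}
Constraint 3 (Z < V) on D(Z)={2,3,6} D(V)={2,5,6}: Z {2,3,6}->{2,3}; V {2,5,6}->{5,6}
So after constraint 3: D(V)={5,6}, size = 2

Answer: 2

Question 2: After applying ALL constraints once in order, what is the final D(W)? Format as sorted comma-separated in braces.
Answer: {}

Derivation:
Constraint 1 (Z != X) on D(Z)={2,3,4,5,6} D(X)={2,3,5,8}: no change
Constraint 2 (V + Z = X) on D(V)={2,5,6} D(Z)={2,3,4,5,6} D(X)={2,3,5,8}: Z {2,3,4,5,6}->{2,3,6}; X {2,3,5,8}->{5,8}
Constraint 3 (Z < V) on D(Z)={2,3,6} D(V)={2,5,6}: Z {2,3,6}->{2,3}; V {2,5,6}->{5,6}
Constraint 4 (X + W = V) on D(X)={5,8} D(W)={3,4,6,8} D(V)={5,6}: X {5,8}->{}; W {3,4,6,8}->{}; V {5,6}->{}
So after all 4 constraints: D(W) = {}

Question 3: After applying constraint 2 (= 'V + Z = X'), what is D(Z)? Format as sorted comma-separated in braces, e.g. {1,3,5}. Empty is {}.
Answer: {2,3,6}

Derivation:
Constraint 1 (Z != X) on D(Z)={2,3,4,5,6} D(X)={2,3,5,8}: no change
Constraint 2 (V + Z = X) on D(V)={2,5,6} D(Z)={2,3,4,5,6} D(X)={2,3,5,8}: Z {2,3,4,5,6}->{2,3,6}; X {2,3,5,8}->{5,8}
So after constraint 2: D(Z) = {2,3,6}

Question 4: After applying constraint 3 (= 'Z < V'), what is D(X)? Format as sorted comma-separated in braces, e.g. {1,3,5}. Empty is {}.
Constraint 1 (Z != X) on D(Z)={2,3,4,5,6} D(X)={2,3,5,8}: no change
Constraint 2 (V + Z = X) on D(V)={2,5,6} D(Z)={2,3,4,5,6} D(X)={2,3,5,8}: Z {2,3,4,5,6}->{2,3,6}; X {2,3,5,8}->{5,8}
Constraint 3 (Z < V) on D(Z)={2,3,6} D(V)={2,5,6}: Z {2,3,6}->{2,3}; V {2,5,6}->{5,6}
So after constraint 3: D(X) = {5,8}

Answer: {5,8}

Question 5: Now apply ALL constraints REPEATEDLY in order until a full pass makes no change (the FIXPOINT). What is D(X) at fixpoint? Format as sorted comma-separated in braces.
pass 0 (initial): D(X)={2,3,5,8}
pass 1: V {2,5,6}->{}; W {3,4,6,8}->{}; X {2,3,5,8}->{}; Z {2,3,4,5,6}->{2,3}
pass 2: Z {2,3}->{}
pass 3: no change
Fixpoint after 3 passes: D(X) = {}

Answer: {}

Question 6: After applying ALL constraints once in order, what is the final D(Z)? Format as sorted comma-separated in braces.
Answer: {2,3}

Derivation:
Constraint 1 (Z != X) on D(Z)={2,3,4,5,6} D(X)={2,3,5,8}: no change
Constraint 2 (V + Z = X) on D(V)={2,5,6} D(Z)={2,3,4,5,6} D(X)={2,3,5,8}: Z {2,3,4,5,6}->{2,3,6}; X {2,3,5,8}->{5,8}
Constraint 3 (Z < V) on D(Z)={2,3,6} D(V)={2,5,6}: Z {2,3,6}->{2,3}; V {2,5,6}->{5,6}
Constraint 4 (X + W = V) on D(X)={5,8} D(W)={3,4,6,8} D(V)={5,6}: X {5,8}->{}; W {3,4,6,8}->{}; V {5,6}->{}
So after all 4 constraints: D(Z) = {2,3}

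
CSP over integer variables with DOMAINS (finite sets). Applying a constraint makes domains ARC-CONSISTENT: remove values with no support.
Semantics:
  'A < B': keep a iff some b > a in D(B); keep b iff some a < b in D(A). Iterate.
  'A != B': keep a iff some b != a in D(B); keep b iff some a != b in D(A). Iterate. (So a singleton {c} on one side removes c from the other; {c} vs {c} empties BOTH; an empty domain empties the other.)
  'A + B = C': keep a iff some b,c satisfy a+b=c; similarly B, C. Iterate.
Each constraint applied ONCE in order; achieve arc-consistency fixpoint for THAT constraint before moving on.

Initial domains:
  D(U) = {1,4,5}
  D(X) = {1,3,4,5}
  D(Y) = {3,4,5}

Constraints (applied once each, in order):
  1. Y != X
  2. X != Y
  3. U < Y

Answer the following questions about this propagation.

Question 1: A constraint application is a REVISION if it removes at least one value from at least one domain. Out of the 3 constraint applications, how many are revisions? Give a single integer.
Answer: 1

Derivation:
Constraint 1 (Y != X) on D(Y)={3,4,5} D(X)={1,3,4,5}: no change => not a revision
Constraint 2 (X != Y) on D(X)={1,3,4,5} D(Y)={3,4,5}: no change => not a revision
Constraint 3 (U < Y) on D(U)={1,4,5} D(Y)={3,4,5}: U {1,4,5}->{1,4} => REVISION
Total revisions = 1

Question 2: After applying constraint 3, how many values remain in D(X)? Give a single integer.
Constraint 1 (Y != X) on D(Y)={3,4,5} D(X)={1,3,4,5}: no change
Constraint 2 (X != Y) on D(X)={1,3,4,5} D(Y)={3,4,5}: no change
Constraint 3 (U < Y) on D(U)={1,4,5} D(Y)={3,4,5}: U {1,4,5}->{1,4}
So after constraint 3: D(X)={1,3,4,5}, size = 4

Answer: 4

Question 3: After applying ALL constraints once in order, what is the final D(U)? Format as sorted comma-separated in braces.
Constraint 1 (Y != X) on D(Y)={3,4,5} D(X)={1,3,4,5}: no change
Constraint 2 (X != Y) on D(X)={1,3,4,5} D(Y)={3,4,5}: no change
Constraint 3 (U < Y) on D(U)={1,4,5} D(Y)={3,4,5}: U {1,4,5}->{1,4}
So after all 3 constraints: D(U) = {1,4}

Answer: {1,4}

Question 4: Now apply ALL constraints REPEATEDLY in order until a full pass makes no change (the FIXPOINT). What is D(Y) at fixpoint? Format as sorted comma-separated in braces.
pass 0 (initial): D(Y)={3,4,5}
pass 1: U {1,4,5}->{1,4}
pass 2: no change
Fixpoint after 2 passes: D(Y) = {3,4,5}

Answer: {3,4,5}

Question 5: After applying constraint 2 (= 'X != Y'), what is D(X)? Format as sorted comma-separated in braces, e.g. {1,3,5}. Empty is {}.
Answer: {1,3,4,5}

Derivation:
Constraint 1 (Y != X) on D(Y)={3,4,5} D(X)={1,3,4,5}: no change
Constraint 2 (X != Y) on D(X)={1,3,4,5} D(Y)={3,4,5}: no change
So after constraint 2: D(X) = {1,3,4,5}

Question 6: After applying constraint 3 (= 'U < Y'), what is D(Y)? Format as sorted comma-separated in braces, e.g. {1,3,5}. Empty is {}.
Constraint 1 (Y != X) on D(Y)={3,4,5} D(X)={1,3,4,5}: no change
Constraint 2 (X != Y) on D(X)={1,3,4,5} D(Y)={3,4,5}: no change
Constraint 3 (U < Y) on D(U)={1,4,5} D(Y)={3,4,5}: U {1,4,5}->{1,4}
So after constraint 3: D(Y) = {3,4,5}

Answer: {3,4,5}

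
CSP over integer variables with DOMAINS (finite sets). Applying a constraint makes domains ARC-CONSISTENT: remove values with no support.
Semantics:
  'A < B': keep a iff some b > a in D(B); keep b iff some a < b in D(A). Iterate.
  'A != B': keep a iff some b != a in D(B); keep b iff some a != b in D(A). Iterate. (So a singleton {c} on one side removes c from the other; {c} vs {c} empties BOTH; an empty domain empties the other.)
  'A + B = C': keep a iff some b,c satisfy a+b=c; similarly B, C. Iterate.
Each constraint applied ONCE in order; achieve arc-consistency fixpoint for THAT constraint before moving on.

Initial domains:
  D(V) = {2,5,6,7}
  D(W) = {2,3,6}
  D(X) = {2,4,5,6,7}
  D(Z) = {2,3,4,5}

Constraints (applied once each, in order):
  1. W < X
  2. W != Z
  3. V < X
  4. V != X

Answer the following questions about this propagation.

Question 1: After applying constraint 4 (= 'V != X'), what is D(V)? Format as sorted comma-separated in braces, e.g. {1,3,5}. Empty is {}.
Answer: {2,5,6}

Derivation:
Constraint 1 (W < X) on D(W)={2,3,6} D(X)={2,4,5,6,7}: X {2,4,5,6,7}->{4,5,6,7}
Constraint 2 (W != Z) on D(W)={2,3,6} D(Z)={2,3,4,5}: no change
Constraint 3 (V < X) on D(V)={2,5,6,7} D(X)={4,5,6,7}: V {2,5,6,7}->{2,5,6}
Constraint 4 (V != X) on D(V)={2,5,6} D(X)={4,5,6,7}: no change
So after constraint 4: D(V) = {2,5,6}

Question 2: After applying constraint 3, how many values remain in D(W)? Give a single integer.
Constraint 1 (W < X) on D(W)={2,3,6} D(X)={2,4,5,6,7}: X {2,4,5,6,7}->{4,5,6,7}
Constraint 2 (W != Z) on D(W)={2,3,6} D(Z)={2,3,4,5}: no change
Constraint 3 (V < X) on D(V)={2,5,6,7} D(X)={4,5,6,7}: V {2,5,6,7}->{2,5,6}
So after constraint 3: D(W)={2,3,6}, size = 3

Answer: 3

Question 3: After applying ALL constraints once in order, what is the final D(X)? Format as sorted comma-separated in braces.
Answer: {4,5,6,7}

Derivation:
Constraint 1 (W < X) on D(W)={2,3,6} D(X)={2,4,5,6,7}: X {2,4,5,6,7}->{4,5,6,7}
Constraint 2 (W != Z) on D(W)={2,3,6} D(Z)={2,3,4,5}: no change
Constraint 3 (V < X) on D(V)={2,5,6,7} D(X)={4,5,6,7}: V {2,5,6,7}->{2,5,6}
Constraint 4 (V != X) on D(V)={2,5,6} D(X)={4,5,6,7}: no change
So after all 4 constraints: D(X) = {4,5,6,7}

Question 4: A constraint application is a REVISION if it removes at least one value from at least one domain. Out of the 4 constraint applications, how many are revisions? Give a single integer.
Constraint 1 (W < X) on D(W)={2,3,6} D(X)={2,4,5,6,7}: X {2,4,5,6,7}->{4,5,6,7} => REVISION
Constraint 2 (W != Z) on D(W)={2,3,6} D(Z)={2,3,4,5}: no change => not a revision
Constraint 3 (V < X) on D(V)={2,5,6,7} D(X)={4,5,6,7}: V {2,5,6,7}->{2,5,6} => REVISION
Constraint 4 (V != X) on D(V)={2,5,6} D(X)={4,5,6,7}: no change => not a revision
Total revisions = 2

Answer: 2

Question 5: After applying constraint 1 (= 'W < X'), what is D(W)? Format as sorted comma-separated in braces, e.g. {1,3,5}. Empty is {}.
Answer: {2,3,6}

Derivation:
Constraint 1 (W < X) on D(W)={2,3,6} D(X)={2,4,5,6,7}: X {2,4,5,6,7}->{4,5,6,7}
So after constraint 1: D(W) = {2,3,6}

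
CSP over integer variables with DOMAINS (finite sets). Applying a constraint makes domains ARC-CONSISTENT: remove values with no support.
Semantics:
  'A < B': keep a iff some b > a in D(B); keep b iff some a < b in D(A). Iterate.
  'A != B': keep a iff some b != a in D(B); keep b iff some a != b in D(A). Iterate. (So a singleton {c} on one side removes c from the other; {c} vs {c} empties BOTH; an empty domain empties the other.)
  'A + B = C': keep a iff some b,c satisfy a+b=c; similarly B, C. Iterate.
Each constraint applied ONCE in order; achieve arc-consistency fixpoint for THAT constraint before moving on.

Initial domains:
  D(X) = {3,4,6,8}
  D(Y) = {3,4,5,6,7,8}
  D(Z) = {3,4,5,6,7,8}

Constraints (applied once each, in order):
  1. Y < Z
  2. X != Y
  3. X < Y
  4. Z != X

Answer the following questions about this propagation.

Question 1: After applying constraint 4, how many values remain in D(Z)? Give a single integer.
Constraint 1 (Y < Z) on D(Y)={3,4,5,6,7,8} D(Z)={3,4,5,6,7,8}: Y {3,4,5,6,7,8}->{3,4,5,6,7}; Z {3,4,5,6,7,8}->{4,5,6,7,8}
Constraint 2 (X != Y) on D(X)={3,4,6,8} D(Y)={3,4,5,6,7}: no change
Constraint 3 (X < Y) on D(X)={3,4,6,8} D(Y)={3,4,5,6,7}: X {3,4,6,8}->{3,4,6}; Y {3,4,5,6,7}->{4,5,6,7}
Constraint 4 (Z != X) on D(Z)={4,5,6,7,8} D(X)={3,4,6}: no change
So after constraint 4: D(Z)={4,5,6,7,8}, size = 5

Answer: 5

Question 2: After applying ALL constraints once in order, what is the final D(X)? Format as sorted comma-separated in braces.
Constraint 1 (Y < Z) on D(Y)={3,4,5,6,7,8} D(Z)={3,4,5,6,7,8}: Y {3,4,5,6,7,8}->{3,4,5,6,7}; Z {3,4,5,6,7,8}->{4,5,6,7,8}
Constraint 2 (X != Y) on D(X)={3,4,6,8} D(Y)={3,4,5,6,7}: no change
Constraint 3 (X < Y) on D(X)={3,4,6,8} D(Y)={3,4,5,6,7}: X {3,4,6,8}->{3,4,6}; Y {3,4,5,6,7}->{4,5,6,7}
Constraint 4 (Z != X) on D(Z)={4,5,6,7,8} D(X)={3,4,6}: no change
So after all 4 constraints: D(X) = {3,4,6}

Answer: {3,4,6}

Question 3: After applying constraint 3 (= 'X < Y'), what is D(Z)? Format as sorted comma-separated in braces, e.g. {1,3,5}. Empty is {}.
Constraint 1 (Y < Z) on D(Y)={3,4,5,6,7,8} D(Z)={3,4,5,6,7,8}: Y {3,4,5,6,7,8}->{3,4,5,6,7}; Z {3,4,5,6,7,8}->{4,5,6,7,8}
Constraint 2 (X != Y) on D(X)={3,4,6,8} D(Y)={3,4,5,6,7}: no change
Constraint 3 (X < Y) on D(X)={3,4,6,8} D(Y)={3,4,5,6,7}: X {3,4,6,8}->{3,4,6}; Y {3,4,5,6,7}->{4,5,6,7}
So after constraint 3: D(Z) = {4,5,6,7,8}

Answer: {4,5,6,7,8}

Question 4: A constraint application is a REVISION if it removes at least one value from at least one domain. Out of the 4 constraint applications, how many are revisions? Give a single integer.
Answer: 2

Derivation:
Constraint 1 (Y < Z) on D(Y)={3,4,5,6,7,8} D(Z)={3,4,5,6,7,8}: Y {3,4,5,6,7,8}->{3,4,5,6,7}; Z {3,4,5,6,7,8}->{4,5,6,7,8} => REVISION
Constraint 2 (X != Y) on D(X)={3,4,6,8} D(Y)={3,4,5,6,7}: no change => not a revision
Constraint 3 (X < Y) on D(X)={3,4,6,8} D(Y)={3,4,5,6,7}: X {3,4,6,8}->{3,4,6}; Y {3,4,5,6,7}->{4,5,6,7} => REVISION
Constraint 4 (Z != X) on D(Z)={4,5,6,7,8} D(X)={3,4,6}: no change => not a revision
Total revisions = 2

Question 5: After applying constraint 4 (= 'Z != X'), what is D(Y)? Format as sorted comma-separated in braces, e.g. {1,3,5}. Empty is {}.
Answer: {4,5,6,7}

Derivation:
Constraint 1 (Y < Z) on D(Y)={3,4,5,6,7,8} D(Z)={3,4,5,6,7,8}: Y {3,4,5,6,7,8}->{3,4,5,6,7}; Z {3,4,5,6,7,8}->{4,5,6,7,8}
Constraint 2 (X != Y) on D(X)={3,4,6,8} D(Y)={3,4,5,6,7}: no change
Constraint 3 (X < Y) on D(X)={3,4,6,8} D(Y)={3,4,5,6,7}: X {3,4,6,8}->{3,4,6}; Y {3,4,5,6,7}->{4,5,6,7}
Constraint 4 (Z != X) on D(Z)={4,5,6,7,8} D(X)={3,4,6}: no change
So after constraint 4: D(Y) = {4,5,6,7}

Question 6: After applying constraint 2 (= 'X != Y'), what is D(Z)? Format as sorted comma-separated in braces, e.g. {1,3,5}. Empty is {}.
Answer: {4,5,6,7,8}

Derivation:
Constraint 1 (Y < Z) on D(Y)={3,4,5,6,7,8} D(Z)={3,4,5,6,7,8}: Y {3,4,5,6,7,8}->{3,4,5,6,7}; Z {3,4,5,6,7,8}->{4,5,6,7,8}
Constraint 2 (X != Y) on D(X)={3,4,6,8} D(Y)={3,4,5,6,7}: no change
So after constraint 2: D(Z) = {4,5,6,7,8}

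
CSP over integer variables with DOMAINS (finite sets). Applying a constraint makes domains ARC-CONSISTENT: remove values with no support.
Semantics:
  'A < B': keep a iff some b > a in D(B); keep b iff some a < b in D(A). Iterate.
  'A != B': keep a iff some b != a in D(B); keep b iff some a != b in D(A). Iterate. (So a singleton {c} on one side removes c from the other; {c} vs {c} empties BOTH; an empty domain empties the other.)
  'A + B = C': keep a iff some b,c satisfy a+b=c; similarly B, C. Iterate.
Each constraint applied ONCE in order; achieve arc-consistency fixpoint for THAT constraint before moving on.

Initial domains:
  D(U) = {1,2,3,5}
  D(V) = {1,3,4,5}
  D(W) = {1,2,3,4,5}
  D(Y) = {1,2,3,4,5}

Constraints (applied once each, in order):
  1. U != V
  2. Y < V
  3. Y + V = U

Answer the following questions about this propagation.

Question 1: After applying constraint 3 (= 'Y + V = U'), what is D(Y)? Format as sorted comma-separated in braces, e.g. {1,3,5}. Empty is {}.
Answer: {1,2}

Derivation:
Constraint 1 (U != V) on D(U)={1,2,3,5} D(V)={1,3,4,5}: no change
Constraint 2 (Y < V) on D(Y)={1,2,3,4,5} D(V)={1,3,4,5}: Y {1,2,3,4,5}->{1,2,3,4}; V {1,3,4,5}->{3,4,5}
Constraint 3 (Y + V = U) on D(Y)={1,2,3,4} D(V)={3,4,5} D(U)={1,2,3,5}: Y {1,2,3,4}->{1,2}; V {3,4,5}->{3,4}; U {1,2,3,5}->{5}
So after constraint 3: D(Y) = {1,2}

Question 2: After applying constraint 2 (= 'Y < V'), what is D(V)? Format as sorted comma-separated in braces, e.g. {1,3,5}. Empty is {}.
Constraint 1 (U != V) on D(U)={1,2,3,5} D(V)={1,3,4,5}: no change
Constraint 2 (Y < V) on D(Y)={1,2,3,4,5} D(V)={1,3,4,5}: Y {1,2,3,4,5}->{1,2,3,4}; V {1,3,4,5}->{3,4,5}
So after constraint 2: D(V) = {3,4,5}

Answer: {3,4,5}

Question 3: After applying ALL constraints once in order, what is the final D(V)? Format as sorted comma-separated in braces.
Constraint 1 (U != V) on D(U)={1,2,3,5} D(V)={1,3,4,5}: no change
Constraint 2 (Y < V) on D(Y)={1,2,3,4,5} D(V)={1,3,4,5}: Y {1,2,3,4,5}->{1,2,3,4}; V {1,3,4,5}->{3,4,5}
Constraint 3 (Y + V = U) on D(Y)={1,2,3,4} D(V)={3,4,5} D(U)={1,2,3,5}: Y {1,2,3,4}->{1,2}; V {3,4,5}->{3,4}; U {1,2,3,5}->{5}
So after all 3 constraints: D(V) = {3,4}

Answer: {3,4}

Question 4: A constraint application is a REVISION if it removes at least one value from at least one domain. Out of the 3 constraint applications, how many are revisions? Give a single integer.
Constraint 1 (U != V) on D(U)={1,2,3,5} D(V)={1,3,4,5}: no change => not a revision
Constraint 2 (Y < V) on D(Y)={1,2,3,4,5} D(V)={1,3,4,5}: Y {1,2,3,4,5}->{1,2,3,4}; V {1,3,4,5}->{3,4,5} => REVISION
Constraint 3 (Y + V = U) on D(Y)={1,2,3,4} D(V)={3,4,5} D(U)={1,2,3,5}: Y {1,2,3,4}->{1,2}; V {3,4,5}->{3,4}; U {1,2,3,5}->{5} => REVISION
Total revisions = 2

Answer: 2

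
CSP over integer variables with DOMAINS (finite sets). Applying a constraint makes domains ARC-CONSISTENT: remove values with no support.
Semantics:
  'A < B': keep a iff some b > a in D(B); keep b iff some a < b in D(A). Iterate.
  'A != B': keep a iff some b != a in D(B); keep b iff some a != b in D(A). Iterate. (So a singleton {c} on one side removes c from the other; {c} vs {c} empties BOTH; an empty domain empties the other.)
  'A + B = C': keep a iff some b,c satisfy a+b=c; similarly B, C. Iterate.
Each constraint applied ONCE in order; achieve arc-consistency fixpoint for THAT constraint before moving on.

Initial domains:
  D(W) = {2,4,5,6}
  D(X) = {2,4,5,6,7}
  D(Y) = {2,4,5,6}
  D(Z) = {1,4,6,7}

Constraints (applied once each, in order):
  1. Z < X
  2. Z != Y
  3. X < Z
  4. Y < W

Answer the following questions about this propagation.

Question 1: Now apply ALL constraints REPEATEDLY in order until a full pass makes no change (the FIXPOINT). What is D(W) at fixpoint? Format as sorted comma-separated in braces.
pass 0 (initial): D(W)={2,4,5,6}
pass 1: W {2,4,5,6}->{4,5,6}; X {2,4,5,6,7}->{2,4,5}; Y {2,4,5,6}->{2,4,5}; Z {1,4,6,7}->{4,6}
pass 2: X {2,4,5}->{}; Y {2,4,5}->{2,5}; Z {4,6}->{}
pass 3: W {4,5,6}->{}; Y {2,5}->{}
pass 4: no change
Fixpoint after 4 passes: D(W) = {}

Answer: {}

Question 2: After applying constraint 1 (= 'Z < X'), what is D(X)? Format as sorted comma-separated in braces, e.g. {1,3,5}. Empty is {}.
Constraint 1 (Z < X) on D(Z)={1,4,6,7} D(X)={2,4,5,6,7}: Z {1,4,6,7}->{1,4,6}
So after constraint 1: D(X) = {2,4,5,6,7}

Answer: {2,4,5,6,7}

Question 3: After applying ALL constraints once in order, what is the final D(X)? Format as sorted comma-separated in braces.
Answer: {2,4,5}

Derivation:
Constraint 1 (Z < X) on D(Z)={1,4,6,7} D(X)={2,4,5,6,7}: Z {1,4,6,7}->{1,4,6}
Constraint 2 (Z != Y) on D(Z)={1,4,6} D(Y)={2,4,5,6}: no change
Constraint 3 (X < Z) on D(X)={2,4,5,6,7} D(Z)={1,4,6}: X {2,4,5,6,7}->{2,4,5}; Z {1,4,6}->{4,6}
Constraint 4 (Y < W) on D(Y)={2,4,5,6} D(W)={2,4,5,6}: Y {2,4,5,6}->{2,4,5}; W {2,4,5,6}->{4,5,6}
So after all 4 constraints: D(X) = {2,4,5}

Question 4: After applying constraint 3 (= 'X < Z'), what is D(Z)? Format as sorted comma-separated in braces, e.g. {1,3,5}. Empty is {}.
Answer: {4,6}

Derivation:
Constraint 1 (Z < X) on D(Z)={1,4,6,7} D(X)={2,4,5,6,7}: Z {1,4,6,7}->{1,4,6}
Constraint 2 (Z != Y) on D(Z)={1,4,6} D(Y)={2,4,5,6}: no change
Constraint 3 (X < Z) on D(X)={2,4,5,6,7} D(Z)={1,4,6}: X {2,4,5,6,7}->{2,4,5}; Z {1,4,6}->{4,6}
So after constraint 3: D(Z) = {4,6}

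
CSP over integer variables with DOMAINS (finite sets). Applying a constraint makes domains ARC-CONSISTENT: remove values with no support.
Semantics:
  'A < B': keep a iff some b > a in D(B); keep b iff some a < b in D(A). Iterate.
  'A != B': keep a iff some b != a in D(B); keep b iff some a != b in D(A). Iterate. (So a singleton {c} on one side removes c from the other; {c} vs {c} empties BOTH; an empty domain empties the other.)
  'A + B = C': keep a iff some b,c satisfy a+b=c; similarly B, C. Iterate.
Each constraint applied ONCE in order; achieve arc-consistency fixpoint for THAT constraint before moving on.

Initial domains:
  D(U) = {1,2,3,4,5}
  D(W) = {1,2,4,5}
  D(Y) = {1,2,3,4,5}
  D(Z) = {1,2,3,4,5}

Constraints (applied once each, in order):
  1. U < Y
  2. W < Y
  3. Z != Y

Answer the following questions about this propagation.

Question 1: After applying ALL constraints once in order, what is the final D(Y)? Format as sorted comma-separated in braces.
Constraint 1 (U < Y) on D(U)={1,2,3,4,5} D(Y)={1,2,3,4,5}: U {1,2,3,4,5}->{1,2,3,4}; Y {1,2,3,4,5}->{2,3,4,5}
Constraint 2 (W < Y) on D(W)={1,2,4,5} D(Y)={2,3,4,5}: W {1,2,4,5}->{1,2,4}
Constraint 3 (Z != Y) on D(Z)={1,2,3,4,5} D(Y)={2,3,4,5}: no change
So after all 3 constraints: D(Y) = {2,3,4,5}

Answer: {2,3,4,5}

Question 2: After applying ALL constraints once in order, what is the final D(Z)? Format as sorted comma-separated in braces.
Answer: {1,2,3,4,5}

Derivation:
Constraint 1 (U < Y) on D(U)={1,2,3,4,5} D(Y)={1,2,3,4,5}: U {1,2,3,4,5}->{1,2,3,4}; Y {1,2,3,4,5}->{2,3,4,5}
Constraint 2 (W < Y) on D(W)={1,2,4,5} D(Y)={2,3,4,5}: W {1,2,4,5}->{1,2,4}
Constraint 3 (Z != Y) on D(Z)={1,2,3,4,5} D(Y)={2,3,4,5}: no change
So after all 3 constraints: D(Z) = {1,2,3,4,5}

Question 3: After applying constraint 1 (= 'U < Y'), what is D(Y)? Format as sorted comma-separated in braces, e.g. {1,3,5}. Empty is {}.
Constraint 1 (U < Y) on D(U)={1,2,3,4,5} D(Y)={1,2,3,4,5}: U {1,2,3,4,5}->{1,2,3,4}; Y {1,2,3,4,5}->{2,3,4,5}
So after constraint 1: D(Y) = {2,3,4,5}

Answer: {2,3,4,5}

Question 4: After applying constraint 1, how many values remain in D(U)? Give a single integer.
Answer: 4

Derivation:
Constraint 1 (U < Y) on D(U)={1,2,3,4,5} D(Y)={1,2,3,4,5}: U {1,2,3,4,5}->{1,2,3,4}; Y {1,2,3,4,5}->{2,3,4,5}
So after constraint 1: D(U)={1,2,3,4}, size = 4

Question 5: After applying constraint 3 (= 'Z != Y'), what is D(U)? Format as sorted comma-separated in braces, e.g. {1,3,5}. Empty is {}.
Constraint 1 (U < Y) on D(U)={1,2,3,4,5} D(Y)={1,2,3,4,5}: U {1,2,3,4,5}->{1,2,3,4}; Y {1,2,3,4,5}->{2,3,4,5}
Constraint 2 (W < Y) on D(W)={1,2,4,5} D(Y)={2,3,4,5}: W {1,2,4,5}->{1,2,4}
Constraint 3 (Z != Y) on D(Z)={1,2,3,4,5} D(Y)={2,3,4,5}: no change
So after constraint 3: D(U) = {1,2,3,4}

Answer: {1,2,3,4}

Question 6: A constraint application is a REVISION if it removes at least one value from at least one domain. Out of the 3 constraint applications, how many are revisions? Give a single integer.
Answer: 2

Derivation:
Constraint 1 (U < Y) on D(U)={1,2,3,4,5} D(Y)={1,2,3,4,5}: U {1,2,3,4,5}->{1,2,3,4}; Y {1,2,3,4,5}->{2,3,4,5} => REVISION
Constraint 2 (W < Y) on D(W)={1,2,4,5} D(Y)={2,3,4,5}: W {1,2,4,5}->{1,2,4} => REVISION
Constraint 3 (Z != Y) on D(Z)={1,2,3,4,5} D(Y)={2,3,4,5}: no change => not a revision
Total revisions = 2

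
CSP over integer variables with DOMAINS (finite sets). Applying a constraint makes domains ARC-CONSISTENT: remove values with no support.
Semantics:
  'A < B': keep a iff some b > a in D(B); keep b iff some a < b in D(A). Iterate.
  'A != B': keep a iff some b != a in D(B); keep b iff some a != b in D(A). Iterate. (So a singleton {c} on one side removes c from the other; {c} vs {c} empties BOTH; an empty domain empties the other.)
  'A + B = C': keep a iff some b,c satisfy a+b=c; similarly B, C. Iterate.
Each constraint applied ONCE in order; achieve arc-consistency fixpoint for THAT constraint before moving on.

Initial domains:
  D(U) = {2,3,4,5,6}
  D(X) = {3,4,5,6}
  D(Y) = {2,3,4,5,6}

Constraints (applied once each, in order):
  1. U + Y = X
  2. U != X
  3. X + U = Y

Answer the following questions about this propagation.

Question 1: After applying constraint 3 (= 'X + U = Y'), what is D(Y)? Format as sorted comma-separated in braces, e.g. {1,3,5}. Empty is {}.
Constraint 1 (U + Y = X) on D(U)={2,3,4,5,6} D(Y)={2,3,4,5,6} D(X)={3,4,5,6}: U {2,3,4,5,6}->{2,3,4}; Y {2,3,4,5,6}->{2,3,4}; X {3,4,5,6}->{4,5,6}
Constraint 2 (U != X) on D(U)={2,3,4} D(X)={4,5,6}: no change
Constraint 3 (X + U = Y) on D(X)={4,5,6} D(U)={2,3,4} D(Y)={2,3,4}: X {4,5,6}->{}; U {2,3,4}->{}; Y {2,3,4}->{}
So after constraint 3: D(Y) = {}

Answer: {}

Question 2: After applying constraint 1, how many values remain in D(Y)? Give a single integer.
Constraint 1 (U + Y = X) on D(U)={2,3,4,5,6} D(Y)={2,3,4,5,6} D(X)={3,4,5,6}: U {2,3,4,5,6}->{2,3,4}; Y {2,3,4,5,6}->{2,3,4}; X {3,4,5,6}->{4,5,6}
So after constraint 1: D(Y)={2,3,4}, size = 3

Answer: 3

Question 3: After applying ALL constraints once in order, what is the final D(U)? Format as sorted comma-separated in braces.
Answer: {}

Derivation:
Constraint 1 (U + Y = X) on D(U)={2,3,4,5,6} D(Y)={2,3,4,5,6} D(X)={3,4,5,6}: U {2,3,4,5,6}->{2,3,4}; Y {2,3,4,5,6}->{2,3,4}; X {3,4,5,6}->{4,5,6}
Constraint 2 (U != X) on D(U)={2,3,4} D(X)={4,5,6}: no change
Constraint 3 (X + U = Y) on D(X)={4,5,6} D(U)={2,3,4} D(Y)={2,3,4}: X {4,5,6}->{}; U {2,3,4}->{}; Y {2,3,4}->{}
So after all 3 constraints: D(U) = {}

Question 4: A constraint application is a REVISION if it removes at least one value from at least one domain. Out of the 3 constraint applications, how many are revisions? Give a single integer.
Answer: 2

Derivation:
Constraint 1 (U + Y = X) on D(U)={2,3,4,5,6} D(Y)={2,3,4,5,6} D(X)={3,4,5,6}: U {2,3,4,5,6}->{2,3,4}; Y {2,3,4,5,6}->{2,3,4}; X {3,4,5,6}->{4,5,6} => REVISION
Constraint 2 (U != X) on D(U)={2,3,4} D(X)={4,5,6}: no change => not a revision
Constraint 3 (X + U = Y) on D(X)={4,5,6} D(U)={2,3,4} D(Y)={2,3,4}: X {4,5,6}->{}; U {2,3,4}->{}; Y {2,3,4}->{} => REVISION
Total revisions = 2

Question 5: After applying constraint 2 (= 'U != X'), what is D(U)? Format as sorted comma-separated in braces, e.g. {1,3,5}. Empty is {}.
Constraint 1 (U + Y = X) on D(U)={2,3,4,5,6} D(Y)={2,3,4,5,6} D(X)={3,4,5,6}: U {2,3,4,5,6}->{2,3,4}; Y {2,3,4,5,6}->{2,3,4}; X {3,4,5,6}->{4,5,6}
Constraint 2 (U != X) on D(U)={2,3,4} D(X)={4,5,6}: no change
So after constraint 2: D(U) = {2,3,4}

Answer: {2,3,4}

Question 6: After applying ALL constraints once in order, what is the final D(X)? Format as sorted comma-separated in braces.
Constraint 1 (U + Y = X) on D(U)={2,3,4,5,6} D(Y)={2,3,4,5,6} D(X)={3,4,5,6}: U {2,3,4,5,6}->{2,3,4}; Y {2,3,4,5,6}->{2,3,4}; X {3,4,5,6}->{4,5,6}
Constraint 2 (U != X) on D(U)={2,3,4} D(X)={4,5,6}: no change
Constraint 3 (X + U = Y) on D(X)={4,5,6} D(U)={2,3,4} D(Y)={2,3,4}: X {4,5,6}->{}; U {2,3,4}->{}; Y {2,3,4}->{}
So after all 3 constraints: D(X) = {}

Answer: {}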